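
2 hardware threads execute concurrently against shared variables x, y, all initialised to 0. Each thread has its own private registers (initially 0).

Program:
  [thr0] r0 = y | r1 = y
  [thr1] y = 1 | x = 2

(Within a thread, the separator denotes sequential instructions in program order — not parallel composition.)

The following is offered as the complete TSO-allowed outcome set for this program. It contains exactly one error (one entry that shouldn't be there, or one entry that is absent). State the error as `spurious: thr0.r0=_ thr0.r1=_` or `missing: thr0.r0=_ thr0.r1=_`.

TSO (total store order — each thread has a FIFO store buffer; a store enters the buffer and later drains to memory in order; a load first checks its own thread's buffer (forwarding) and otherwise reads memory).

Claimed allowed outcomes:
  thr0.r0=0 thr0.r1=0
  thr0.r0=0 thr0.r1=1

missing: thr0.r0=1 thr0.r1=1

outcome vector order: (thr0.r0,thr0.r1)
[TSO] allowed = {00; 01; 11}
TSO∖claimed = {11}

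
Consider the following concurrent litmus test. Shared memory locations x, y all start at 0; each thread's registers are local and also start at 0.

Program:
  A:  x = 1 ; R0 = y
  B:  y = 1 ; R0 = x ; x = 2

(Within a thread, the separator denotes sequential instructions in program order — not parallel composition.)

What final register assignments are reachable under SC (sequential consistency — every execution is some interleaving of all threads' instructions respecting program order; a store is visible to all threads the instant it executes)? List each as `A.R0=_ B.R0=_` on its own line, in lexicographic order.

A.R0=0 B.R0=1
A.R0=1 B.R0=0
A.R0=1 B.R0=1

outcome vector order: (A.R0,B.R0)
|SC outcomes| = 3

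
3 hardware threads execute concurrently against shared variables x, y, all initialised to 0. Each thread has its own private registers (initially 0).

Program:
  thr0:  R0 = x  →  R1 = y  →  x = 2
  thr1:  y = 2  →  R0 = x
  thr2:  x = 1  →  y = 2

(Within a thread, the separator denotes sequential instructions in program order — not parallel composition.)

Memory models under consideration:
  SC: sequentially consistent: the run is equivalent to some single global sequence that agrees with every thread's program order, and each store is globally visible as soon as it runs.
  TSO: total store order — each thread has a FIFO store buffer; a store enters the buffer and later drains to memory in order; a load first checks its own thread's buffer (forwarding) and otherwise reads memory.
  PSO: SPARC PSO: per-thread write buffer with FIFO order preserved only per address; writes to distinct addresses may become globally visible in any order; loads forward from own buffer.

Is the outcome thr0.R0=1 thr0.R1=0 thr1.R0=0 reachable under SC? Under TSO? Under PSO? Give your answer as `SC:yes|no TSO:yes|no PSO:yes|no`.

outcome vector order: (thr0.R0,thr0.R1,thr1.R0)
SC (11): 000 001 002 020 021 022 101 102 120 121 122
TSO (12): 000 001 002 020 021 022 100 101 102 120 121 122
PSO (12): 000 001 002 020 021 022 100 101 102 120 121 122
target 100 ∈ {TSO,PSO}

SC:no TSO:yes PSO:yes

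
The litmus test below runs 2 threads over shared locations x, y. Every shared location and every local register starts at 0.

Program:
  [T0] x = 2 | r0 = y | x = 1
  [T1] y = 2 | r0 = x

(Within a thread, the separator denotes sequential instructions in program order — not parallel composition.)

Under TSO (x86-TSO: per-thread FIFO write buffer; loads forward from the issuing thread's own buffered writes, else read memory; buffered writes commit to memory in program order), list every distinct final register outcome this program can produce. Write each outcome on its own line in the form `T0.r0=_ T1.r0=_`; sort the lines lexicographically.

outcome vector order: (T0.r0,T1.r0)
|TSO outcomes| = 6

T0.r0=0 T1.r0=0
T0.r0=0 T1.r0=1
T0.r0=0 T1.r0=2
T0.r0=2 T1.r0=0
T0.r0=2 T1.r0=1
T0.r0=2 T1.r0=2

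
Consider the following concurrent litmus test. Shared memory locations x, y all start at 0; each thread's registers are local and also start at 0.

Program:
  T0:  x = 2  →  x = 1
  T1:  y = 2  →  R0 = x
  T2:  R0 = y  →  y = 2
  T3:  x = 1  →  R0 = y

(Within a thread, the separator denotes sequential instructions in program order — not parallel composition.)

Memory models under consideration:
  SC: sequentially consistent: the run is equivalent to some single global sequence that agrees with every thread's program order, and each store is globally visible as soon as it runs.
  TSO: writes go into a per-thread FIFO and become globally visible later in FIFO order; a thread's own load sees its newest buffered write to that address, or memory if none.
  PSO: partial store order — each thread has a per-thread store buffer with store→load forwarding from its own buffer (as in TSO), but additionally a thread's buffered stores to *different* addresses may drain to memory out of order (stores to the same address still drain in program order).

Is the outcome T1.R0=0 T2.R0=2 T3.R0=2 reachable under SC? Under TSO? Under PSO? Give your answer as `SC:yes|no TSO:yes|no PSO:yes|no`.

SC:yes TSO:yes PSO:yes

outcome vector order: (T1.R0,T2.R0,T3.R0)
under SC → (0,0,2); (0,2,2); (1,0,0); (1,0,2); (1,2,0); (1,2,2); (2,0,0); (2,0,2); (2,2,0); (2,2,2)
under TSO → (0,0,0); (0,0,2); (0,2,0); (0,2,2); (1,0,0); (1,0,2); (1,2,0); (1,2,2); (2,0,0); (2,0,2); (2,2,0); (2,2,2)
under PSO → (0,0,0); (0,0,2); (0,2,0); (0,2,2); (1,0,0); (1,0,2); (1,2,0); (1,2,2); (2,0,0); (2,0,2); (2,2,0); (2,2,2)
target (0,2,2) ∈ {SC,TSO,PSO}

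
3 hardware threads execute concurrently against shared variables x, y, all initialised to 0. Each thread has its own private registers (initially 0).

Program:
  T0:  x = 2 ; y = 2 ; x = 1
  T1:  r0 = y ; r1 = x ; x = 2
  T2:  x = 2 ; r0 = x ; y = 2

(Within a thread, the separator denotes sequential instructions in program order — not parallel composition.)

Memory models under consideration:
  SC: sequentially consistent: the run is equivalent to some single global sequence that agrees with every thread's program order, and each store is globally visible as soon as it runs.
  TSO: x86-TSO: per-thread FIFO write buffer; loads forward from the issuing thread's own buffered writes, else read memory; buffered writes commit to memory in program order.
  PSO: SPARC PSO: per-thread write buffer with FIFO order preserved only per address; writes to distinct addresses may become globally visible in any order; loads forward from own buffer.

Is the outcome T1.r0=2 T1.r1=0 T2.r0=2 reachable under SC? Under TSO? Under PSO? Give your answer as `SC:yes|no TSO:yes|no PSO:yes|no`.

outcome vector order: (T1.r0,T1.r1,T2.r0)
[SC] allowed = {(0,0,1), (0,0,2), (0,1,1), (0,1,2), (0,2,1), (0,2,2), (2,1,1), (2,1,2), (2,2,1), (2,2,2)}
[TSO] allowed = {(0,0,1), (0,0,2), (0,1,1), (0,1,2), (0,2,1), (0,2,2), (2,1,1), (2,1,2), (2,2,1), (2,2,2)}
[PSO] allowed = {(0,0,1), (0,0,2), (0,1,1), (0,1,2), (0,2,1), (0,2,2), (2,0,1), (2,0,2), (2,1,1), (2,1,2), (2,2,1), (2,2,2)}
target (2,0,2) ∈ {PSO}

SC:no TSO:no PSO:yes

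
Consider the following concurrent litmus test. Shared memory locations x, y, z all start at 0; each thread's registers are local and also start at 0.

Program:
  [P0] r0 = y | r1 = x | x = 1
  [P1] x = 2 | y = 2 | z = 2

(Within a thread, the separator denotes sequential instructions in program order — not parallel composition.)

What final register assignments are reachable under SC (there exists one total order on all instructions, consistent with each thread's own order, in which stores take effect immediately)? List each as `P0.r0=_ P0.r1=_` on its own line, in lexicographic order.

outcome vector order: (P0.r0,P0.r1)
|SC outcomes| = 3

P0.r0=0 P0.r1=0
P0.r0=0 P0.r1=2
P0.r0=2 P0.r1=2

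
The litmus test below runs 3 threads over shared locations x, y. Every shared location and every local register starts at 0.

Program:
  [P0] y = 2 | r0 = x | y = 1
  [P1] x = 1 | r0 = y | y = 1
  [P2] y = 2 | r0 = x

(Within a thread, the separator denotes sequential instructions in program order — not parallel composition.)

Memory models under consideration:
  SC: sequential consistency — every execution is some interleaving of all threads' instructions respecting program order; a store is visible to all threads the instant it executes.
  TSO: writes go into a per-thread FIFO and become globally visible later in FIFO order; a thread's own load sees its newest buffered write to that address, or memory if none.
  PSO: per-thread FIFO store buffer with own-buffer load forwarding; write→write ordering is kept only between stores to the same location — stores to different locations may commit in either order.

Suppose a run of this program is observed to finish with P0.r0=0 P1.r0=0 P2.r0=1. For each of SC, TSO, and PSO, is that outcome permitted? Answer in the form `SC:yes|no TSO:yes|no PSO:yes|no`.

outcome vector order: (P0.r0,P1.r0,P2.r0)
SC (9): <0 1 0> <0 1 1> <0 2 0> <0 2 1> <1 0 1> <1 1 0> <1 1 1> <1 2 0> <1 2 1>
TSO (12): <0 0 0> <0 0 1> <0 1 0> <0 1 1> <0 2 0> <0 2 1> <1 0 0> <1 0 1> <1 1 0> <1 1 1> <1 2 0> <1 2 1>
PSO (12): <0 0 0> <0 0 1> <0 1 0> <0 1 1> <0 2 0> <0 2 1> <1 0 0> <1 0 1> <1 1 0> <1 1 1> <1 2 0> <1 2 1>
target <0 0 1> ∈ {TSO,PSO}

SC:no TSO:yes PSO:yes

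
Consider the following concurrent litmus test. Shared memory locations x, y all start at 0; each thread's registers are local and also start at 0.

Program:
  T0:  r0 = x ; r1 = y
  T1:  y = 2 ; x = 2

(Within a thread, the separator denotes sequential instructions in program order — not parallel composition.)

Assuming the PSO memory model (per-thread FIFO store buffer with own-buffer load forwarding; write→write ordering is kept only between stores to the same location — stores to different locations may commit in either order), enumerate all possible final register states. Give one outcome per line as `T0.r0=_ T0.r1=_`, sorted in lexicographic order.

T0.r0=0 T0.r1=0
T0.r0=0 T0.r1=2
T0.r0=2 T0.r1=0
T0.r0=2 T0.r1=2

outcome vector order: (T0.r0,T0.r1)
|PSO outcomes| = 4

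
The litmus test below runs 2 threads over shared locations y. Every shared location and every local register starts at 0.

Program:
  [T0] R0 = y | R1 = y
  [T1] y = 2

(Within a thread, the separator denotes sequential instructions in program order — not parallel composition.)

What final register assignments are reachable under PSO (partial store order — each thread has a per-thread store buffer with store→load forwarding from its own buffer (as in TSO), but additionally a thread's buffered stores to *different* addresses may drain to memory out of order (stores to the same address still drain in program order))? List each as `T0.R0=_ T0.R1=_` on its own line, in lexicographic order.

T0.R0=0 T0.R1=0
T0.R0=0 T0.R1=2
T0.R0=2 T0.R1=2

outcome vector order: (T0.R0,T0.R1)
|PSO outcomes| = 3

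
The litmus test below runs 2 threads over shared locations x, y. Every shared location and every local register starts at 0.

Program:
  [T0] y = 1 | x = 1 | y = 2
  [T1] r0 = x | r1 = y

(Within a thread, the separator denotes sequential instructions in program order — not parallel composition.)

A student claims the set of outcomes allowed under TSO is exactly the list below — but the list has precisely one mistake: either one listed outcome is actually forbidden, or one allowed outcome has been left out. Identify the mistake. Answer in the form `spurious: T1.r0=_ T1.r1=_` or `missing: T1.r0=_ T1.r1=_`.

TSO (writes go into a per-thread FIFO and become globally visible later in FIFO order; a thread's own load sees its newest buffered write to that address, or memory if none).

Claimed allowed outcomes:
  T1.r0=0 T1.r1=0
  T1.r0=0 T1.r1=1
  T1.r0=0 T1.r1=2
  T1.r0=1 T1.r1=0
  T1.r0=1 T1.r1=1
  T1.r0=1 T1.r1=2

spurious: T1.r0=1 T1.r1=0

outcome vector order: (T1.r0,T1.r1)
TSO: 5 outcomes — {(0,0) (0,1) (0,2) (1,1) (1,2)}
claimed∖TSO = {(1,0)}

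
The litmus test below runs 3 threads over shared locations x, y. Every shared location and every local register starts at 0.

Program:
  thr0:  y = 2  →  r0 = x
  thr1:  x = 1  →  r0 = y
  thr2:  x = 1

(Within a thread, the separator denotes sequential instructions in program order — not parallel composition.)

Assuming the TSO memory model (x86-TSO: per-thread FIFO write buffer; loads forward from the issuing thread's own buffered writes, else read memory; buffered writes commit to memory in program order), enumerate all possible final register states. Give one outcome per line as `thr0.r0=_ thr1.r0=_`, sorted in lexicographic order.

thr0.r0=0 thr1.r0=0
thr0.r0=0 thr1.r0=2
thr0.r0=1 thr1.r0=0
thr0.r0=1 thr1.r0=2

outcome vector order: (thr0.r0,thr1.r0)
|TSO outcomes| = 4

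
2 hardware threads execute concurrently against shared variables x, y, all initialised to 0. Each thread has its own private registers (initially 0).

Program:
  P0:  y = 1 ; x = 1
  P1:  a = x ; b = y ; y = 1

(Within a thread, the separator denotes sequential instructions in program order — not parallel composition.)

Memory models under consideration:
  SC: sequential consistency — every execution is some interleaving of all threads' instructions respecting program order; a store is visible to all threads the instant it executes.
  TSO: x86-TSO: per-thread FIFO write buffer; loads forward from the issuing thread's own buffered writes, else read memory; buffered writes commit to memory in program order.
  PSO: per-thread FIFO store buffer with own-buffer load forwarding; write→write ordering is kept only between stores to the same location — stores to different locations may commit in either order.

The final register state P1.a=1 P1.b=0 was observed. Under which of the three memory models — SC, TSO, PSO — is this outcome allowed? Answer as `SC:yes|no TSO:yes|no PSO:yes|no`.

SC:no TSO:no PSO:yes

outcome vector order: (P1.a,P1.b)
SC (3): <0 0> <0 1> <1 1>
TSO (3): <0 0> <0 1> <1 1>
PSO (4): <0 0> <0 1> <1 0> <1 1>
target <1 0> ∈ {PSO}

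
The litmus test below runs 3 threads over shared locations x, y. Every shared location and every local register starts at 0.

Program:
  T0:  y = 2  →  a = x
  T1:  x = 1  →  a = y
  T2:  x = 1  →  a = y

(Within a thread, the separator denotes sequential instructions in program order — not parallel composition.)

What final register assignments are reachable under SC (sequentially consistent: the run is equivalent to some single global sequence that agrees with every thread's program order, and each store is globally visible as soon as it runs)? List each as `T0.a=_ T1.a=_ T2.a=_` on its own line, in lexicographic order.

T0.a=0 T1.a=2 T2.a=2
T0.a=1 T1.a=0 T2.a=0
T0.a=1 T1.a=0 T2.a=2
T0.a=1 T1.a=2 T2.a=0
T0.a=1 T1.a=2 T2.a=2

outcome vector order: (T0.a,T1.a,T2.a)
|SC outcomes| = 5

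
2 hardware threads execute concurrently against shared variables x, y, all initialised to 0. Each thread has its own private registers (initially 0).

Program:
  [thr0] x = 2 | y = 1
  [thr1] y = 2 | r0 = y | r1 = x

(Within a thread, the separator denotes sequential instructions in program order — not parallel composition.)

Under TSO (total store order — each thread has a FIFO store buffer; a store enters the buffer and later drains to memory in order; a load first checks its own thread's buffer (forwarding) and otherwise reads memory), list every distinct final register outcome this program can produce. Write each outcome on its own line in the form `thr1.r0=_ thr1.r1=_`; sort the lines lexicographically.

outcome vector order: (thr1.r0,thr1.r1)
|TSO outcomes| = 3

thr1.r0=1 thr1.r1=2
thr1.r0=2 thr1.r1=0
thr1.r0=2 thr1.r1=2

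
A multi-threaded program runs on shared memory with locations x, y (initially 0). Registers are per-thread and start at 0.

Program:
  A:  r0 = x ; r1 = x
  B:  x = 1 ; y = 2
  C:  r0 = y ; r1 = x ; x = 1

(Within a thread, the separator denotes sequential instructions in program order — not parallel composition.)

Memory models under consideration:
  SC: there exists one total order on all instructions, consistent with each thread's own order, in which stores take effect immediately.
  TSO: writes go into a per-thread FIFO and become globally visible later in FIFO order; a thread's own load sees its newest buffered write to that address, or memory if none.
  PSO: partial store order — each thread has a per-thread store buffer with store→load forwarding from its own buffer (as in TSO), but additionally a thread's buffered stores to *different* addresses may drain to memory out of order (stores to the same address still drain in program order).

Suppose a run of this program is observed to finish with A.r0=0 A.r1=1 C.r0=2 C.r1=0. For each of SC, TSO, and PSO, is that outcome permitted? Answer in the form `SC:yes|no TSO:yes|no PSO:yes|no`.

outcome vector order: (A.r0,A.r1,C.r0,C.r1)
[SC] allowed = {0/0/0/0, 0/0/0/1, 0/0/2/1, 0/1/0/0, 0/1/0/1, 0/1/2/1, 1/1/0/0, 1/1/0/1, 1/1/2/1}
[TSO] allowed = {0/0/0/0, 0/0/0/1, 0/0/2/1, 0/1/0/0, 0/1/0/1, 0/1/2/1, 1/1/0/0, 1/1/0/1, 1/1/2/1}
[PSO] allowed = {0/0/0/0, 0/0/0/1, 0/0/2/0, 0/0/2/1, 0/1/0/0, 0/1/0/1, 0/1/2/0, 0/1/2/1, 1/1/0/0, 1/1/0/1, 1/1/2/0, 1/1/2/1}
target 0/1/2/0 ∈ {PSO}

SC:no TSO:no PSO:yes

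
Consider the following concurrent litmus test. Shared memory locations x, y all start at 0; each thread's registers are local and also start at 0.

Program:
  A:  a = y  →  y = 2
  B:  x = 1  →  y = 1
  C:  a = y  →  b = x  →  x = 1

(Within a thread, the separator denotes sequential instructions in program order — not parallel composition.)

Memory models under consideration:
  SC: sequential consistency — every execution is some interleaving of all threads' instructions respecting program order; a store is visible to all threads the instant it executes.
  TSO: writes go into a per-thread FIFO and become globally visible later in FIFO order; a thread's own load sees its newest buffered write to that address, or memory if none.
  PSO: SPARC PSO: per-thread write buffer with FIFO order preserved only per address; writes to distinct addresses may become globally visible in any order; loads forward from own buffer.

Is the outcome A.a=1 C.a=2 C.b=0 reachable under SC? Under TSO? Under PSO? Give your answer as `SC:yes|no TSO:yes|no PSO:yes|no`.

outcome vector order: (A.a,C.a,C.b)
under SC → (0,0,0) (0,0,1) (0,1,1) (0,2,0) (0,2,1) (1,0,0) (1,0,1) (1,1,1) (1,2,1)
under TSO → (0,0,0) (0,0,1) (0,1,1) (0,2,0) (0,2,1) (1,0,0) (1,0,1) (1,1,1) (1,2,1)
under PSO → (0,0,0) (0,0,1) (0,1,0) (0,1,1) (0,2,0) (0,2,1) (1,0,0) (1,0,1) (1,1,0) (1,1,1) (1,2,0) (1,2,1)
target (1,2,0) ∈ {PSO}

SC:no TSO:no PSO:yes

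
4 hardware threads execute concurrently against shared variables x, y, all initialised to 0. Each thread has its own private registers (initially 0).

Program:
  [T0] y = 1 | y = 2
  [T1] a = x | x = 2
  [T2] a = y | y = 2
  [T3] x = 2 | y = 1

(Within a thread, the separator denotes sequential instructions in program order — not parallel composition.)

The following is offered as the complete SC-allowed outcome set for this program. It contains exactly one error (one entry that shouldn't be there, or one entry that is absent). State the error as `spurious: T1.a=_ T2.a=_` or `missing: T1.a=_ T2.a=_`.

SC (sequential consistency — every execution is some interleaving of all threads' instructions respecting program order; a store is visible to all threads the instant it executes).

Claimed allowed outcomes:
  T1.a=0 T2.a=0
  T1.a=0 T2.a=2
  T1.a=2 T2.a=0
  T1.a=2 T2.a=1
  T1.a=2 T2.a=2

missing: T1.a=0 T2.a=1

outcome vector order: (T1.a,T2.a)
[SC] allowed = {<0 0>, <0 1>, <0 2>, <2 0>, <2 1>, <2 2>}
SC∖claimed = {<0 1>}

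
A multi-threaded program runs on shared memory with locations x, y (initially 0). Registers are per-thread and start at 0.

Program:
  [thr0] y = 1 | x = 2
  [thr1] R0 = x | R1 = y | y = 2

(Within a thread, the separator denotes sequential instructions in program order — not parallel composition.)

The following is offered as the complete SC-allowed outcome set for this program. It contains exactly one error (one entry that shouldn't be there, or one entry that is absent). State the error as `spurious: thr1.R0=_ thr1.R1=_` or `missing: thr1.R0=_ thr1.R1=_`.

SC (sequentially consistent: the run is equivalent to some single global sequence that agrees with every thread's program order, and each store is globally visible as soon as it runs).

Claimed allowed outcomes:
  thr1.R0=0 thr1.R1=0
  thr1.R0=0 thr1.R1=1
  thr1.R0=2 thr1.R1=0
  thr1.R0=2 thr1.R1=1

outcome vector order: (thr1.R0,thr1.R1)
SC: 3 outcomes — {(0,0), (0,1), (2,1)}
claimed∖SC = {(2,0)}

spurious: thr1.R0=2 thr1.R1=0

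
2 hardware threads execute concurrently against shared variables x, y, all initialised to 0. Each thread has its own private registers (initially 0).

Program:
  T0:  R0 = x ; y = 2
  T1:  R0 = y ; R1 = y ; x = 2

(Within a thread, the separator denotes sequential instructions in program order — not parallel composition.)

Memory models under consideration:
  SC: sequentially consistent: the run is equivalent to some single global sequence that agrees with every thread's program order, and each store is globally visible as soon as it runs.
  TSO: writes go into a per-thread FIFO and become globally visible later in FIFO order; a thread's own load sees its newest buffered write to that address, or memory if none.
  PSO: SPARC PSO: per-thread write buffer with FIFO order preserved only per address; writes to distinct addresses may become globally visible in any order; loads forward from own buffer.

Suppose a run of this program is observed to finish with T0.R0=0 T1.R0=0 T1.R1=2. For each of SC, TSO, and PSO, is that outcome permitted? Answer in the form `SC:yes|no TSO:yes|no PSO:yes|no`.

SC:yes TSO:yes PSO:yes

outcome vector order: (T0.R0,T1.R0,T1.R1)
SC (4): <0 0 0>; <0 0 2>; <0 2 2>; <2 0 0>
TSO (4): <0 0 0>; <0 0 2>; <0 2 2>; <2 0 0>
PSO (4): <0 0 0>; <0 0 2>; <0 2 2>; <2 0 0>
target <0 0 2> ∈ {SC,TSO,PSO}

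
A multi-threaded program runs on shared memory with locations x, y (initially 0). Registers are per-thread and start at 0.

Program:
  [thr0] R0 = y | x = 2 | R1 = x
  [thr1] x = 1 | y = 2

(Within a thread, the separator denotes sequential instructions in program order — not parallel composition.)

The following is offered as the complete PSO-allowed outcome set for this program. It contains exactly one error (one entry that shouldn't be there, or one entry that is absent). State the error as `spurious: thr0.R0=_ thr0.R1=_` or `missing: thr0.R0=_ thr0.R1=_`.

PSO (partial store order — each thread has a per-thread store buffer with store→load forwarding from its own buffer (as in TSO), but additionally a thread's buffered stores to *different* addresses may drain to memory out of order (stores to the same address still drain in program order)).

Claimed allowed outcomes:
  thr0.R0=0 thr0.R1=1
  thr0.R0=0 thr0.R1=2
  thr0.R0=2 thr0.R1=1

missing: thr0.R0=2 thr0.R1=2

outcome vector order: (thr0.R0,thr0.R1)
PSO (4): (0,1) (0,2) (2,1) (2,2)
PSO∖claimed = {(2,2)}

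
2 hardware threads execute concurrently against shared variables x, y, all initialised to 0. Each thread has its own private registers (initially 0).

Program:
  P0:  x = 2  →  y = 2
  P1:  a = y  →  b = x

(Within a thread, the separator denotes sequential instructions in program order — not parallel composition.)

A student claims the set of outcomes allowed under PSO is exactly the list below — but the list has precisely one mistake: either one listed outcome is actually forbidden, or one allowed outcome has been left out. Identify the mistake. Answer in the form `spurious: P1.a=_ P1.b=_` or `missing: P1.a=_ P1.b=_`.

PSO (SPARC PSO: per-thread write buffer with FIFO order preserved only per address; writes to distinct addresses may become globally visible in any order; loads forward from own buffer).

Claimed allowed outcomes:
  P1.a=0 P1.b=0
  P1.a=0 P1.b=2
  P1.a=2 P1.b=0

outcome vector order: (P1.a,P1.b)
PSO: 4 outcomes — {00, 02, 20, 22}
PSO∖claimed = {22}

missing: P1.a=2 P1.b=2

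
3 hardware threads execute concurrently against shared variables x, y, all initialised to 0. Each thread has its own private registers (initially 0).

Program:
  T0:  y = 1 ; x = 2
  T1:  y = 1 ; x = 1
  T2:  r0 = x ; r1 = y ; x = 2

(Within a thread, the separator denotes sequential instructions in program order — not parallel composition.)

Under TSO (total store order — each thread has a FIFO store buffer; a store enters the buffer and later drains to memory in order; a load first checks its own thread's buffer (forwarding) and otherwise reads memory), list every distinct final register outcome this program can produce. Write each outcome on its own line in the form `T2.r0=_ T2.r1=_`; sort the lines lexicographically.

T2.r0=0 T2.r1=0
T2.r0=0 T2.r1=1
T2.r0=1 T2.r1=1
T2.r0=2 T2.r1=1

outcome vector order: (T2.r0,T2.r1)
|TSO outcomes| = 4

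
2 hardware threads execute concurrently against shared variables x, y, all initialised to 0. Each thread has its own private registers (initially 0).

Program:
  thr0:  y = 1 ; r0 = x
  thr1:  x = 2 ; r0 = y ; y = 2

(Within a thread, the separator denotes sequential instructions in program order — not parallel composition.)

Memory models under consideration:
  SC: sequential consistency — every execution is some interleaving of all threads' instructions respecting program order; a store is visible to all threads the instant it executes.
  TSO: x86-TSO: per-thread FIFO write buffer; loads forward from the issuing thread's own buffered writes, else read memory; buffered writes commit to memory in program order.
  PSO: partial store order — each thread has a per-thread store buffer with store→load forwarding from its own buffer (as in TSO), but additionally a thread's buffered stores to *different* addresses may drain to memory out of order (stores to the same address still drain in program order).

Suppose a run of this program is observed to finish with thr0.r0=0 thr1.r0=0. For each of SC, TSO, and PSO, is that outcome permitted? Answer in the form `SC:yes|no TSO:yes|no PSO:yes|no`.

outcome vector order: (thr0.r0,thr1.r0)
SC (3): 0/1 2/0 2/1
TSO (4): 0/0 0/1 2/0 2/1
PSO (4): 0/0 0/1 2/0 2/1
target 0/0 ∈ {TSO,PSO}

SC:no TSO:yes PSO:yes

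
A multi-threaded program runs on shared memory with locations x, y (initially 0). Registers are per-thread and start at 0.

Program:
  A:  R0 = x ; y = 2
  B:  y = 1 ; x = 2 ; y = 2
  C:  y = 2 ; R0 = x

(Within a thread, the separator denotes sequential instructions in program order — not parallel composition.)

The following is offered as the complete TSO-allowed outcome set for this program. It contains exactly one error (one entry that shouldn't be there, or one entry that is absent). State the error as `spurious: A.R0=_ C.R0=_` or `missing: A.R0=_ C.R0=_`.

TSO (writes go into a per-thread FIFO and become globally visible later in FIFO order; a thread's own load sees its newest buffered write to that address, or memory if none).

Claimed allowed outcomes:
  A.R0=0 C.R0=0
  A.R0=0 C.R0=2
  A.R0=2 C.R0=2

outcome vector order: (A.R0,C.R0)
TSO (4): <0 0> <0 2> <2 0> <2 2>
TSO∖claimed = {<2 0>}

missing: A.R0=2 C.R0=0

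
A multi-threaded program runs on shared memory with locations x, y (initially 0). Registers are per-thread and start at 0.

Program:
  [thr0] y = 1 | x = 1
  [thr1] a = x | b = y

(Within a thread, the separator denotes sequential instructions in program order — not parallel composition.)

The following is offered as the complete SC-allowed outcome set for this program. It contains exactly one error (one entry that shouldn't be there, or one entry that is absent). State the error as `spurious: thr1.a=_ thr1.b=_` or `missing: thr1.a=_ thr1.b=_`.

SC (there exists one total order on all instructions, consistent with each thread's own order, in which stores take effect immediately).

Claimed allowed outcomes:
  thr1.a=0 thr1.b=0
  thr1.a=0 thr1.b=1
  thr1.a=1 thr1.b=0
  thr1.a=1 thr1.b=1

spurious: thr1.a=1 thr1.b=0

outcome vector order: (thr1.a,thr1.b)
under SC → <0 0> <0 1> <1 1>
claimed∖SC = {<1 0>}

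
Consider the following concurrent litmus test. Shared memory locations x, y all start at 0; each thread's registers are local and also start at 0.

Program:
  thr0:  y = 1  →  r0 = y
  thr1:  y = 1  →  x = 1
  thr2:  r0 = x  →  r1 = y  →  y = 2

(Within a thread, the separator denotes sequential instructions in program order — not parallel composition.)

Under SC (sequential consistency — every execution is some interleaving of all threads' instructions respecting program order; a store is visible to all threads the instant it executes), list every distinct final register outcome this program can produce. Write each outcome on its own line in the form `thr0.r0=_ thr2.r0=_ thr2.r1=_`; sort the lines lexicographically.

thr0.r0=1 thr2.r0=0 thr2.r1=0
thr0.r0=1 thr2.r0=0 thr2.r1=1
thr0.r0=1 thr2.r0=1 thr2.r1=1
thr0.r0=2 thr2.r0=0 thr2.r1=0
thr0.r0=2 thr2.r0=0 thr2.r1=1
thr0.r0=2 thr2.r0=1 thr2.r1=1

outcome vector order: (thr0.r0,thr2.r0,thr2.r1)
|SC outcomes| = 6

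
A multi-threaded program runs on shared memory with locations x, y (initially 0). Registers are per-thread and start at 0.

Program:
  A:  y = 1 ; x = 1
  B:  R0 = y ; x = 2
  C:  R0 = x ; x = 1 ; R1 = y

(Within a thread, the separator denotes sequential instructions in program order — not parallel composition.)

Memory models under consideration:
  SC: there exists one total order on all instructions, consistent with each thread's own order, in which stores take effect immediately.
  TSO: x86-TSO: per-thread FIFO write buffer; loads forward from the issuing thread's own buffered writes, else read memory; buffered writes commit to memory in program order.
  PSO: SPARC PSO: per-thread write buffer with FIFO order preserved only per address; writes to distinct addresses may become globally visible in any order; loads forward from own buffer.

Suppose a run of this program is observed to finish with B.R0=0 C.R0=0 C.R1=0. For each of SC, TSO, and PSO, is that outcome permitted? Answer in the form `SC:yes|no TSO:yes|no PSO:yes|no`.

outcome vector order: (B.R0,C.R0,C.R1)
[SC] allowed = {0/0/0 0/0/1 0/1/1 0/2/0 0/2/1 1/0/0 1/0/1 1/1/1 1/2/1}
[TSO] allowed = {0/0/0 0/0/1 0/1/1 0/2/0 0/2/1 1/0/0 1/0/1 1/1/1 1/2/1}
[PSO] allowed = {0/0/0 0/0/1 0/1/0 0/1/1 0/2/0 0/2/1 1/0/0 1/0/1 1/1/0 1/1/1 1/2/1}
target 0/0/0 ∈ {SC,TSO,PSO}

SC:yes TSO:yes PSO:yes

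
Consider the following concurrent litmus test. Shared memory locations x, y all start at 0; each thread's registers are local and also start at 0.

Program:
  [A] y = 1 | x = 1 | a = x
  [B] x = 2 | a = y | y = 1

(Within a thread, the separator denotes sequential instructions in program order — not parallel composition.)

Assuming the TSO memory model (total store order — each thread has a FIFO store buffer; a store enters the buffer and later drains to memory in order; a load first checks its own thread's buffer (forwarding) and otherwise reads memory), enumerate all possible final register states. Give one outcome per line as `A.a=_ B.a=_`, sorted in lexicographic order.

outcome vector order: (A.a,B.a)
|TSO outcomes| = 4

A.a=1 B.a=0
A.a=1 B.a=1
A.a=2 B.a=0
A.a=2 B.a=1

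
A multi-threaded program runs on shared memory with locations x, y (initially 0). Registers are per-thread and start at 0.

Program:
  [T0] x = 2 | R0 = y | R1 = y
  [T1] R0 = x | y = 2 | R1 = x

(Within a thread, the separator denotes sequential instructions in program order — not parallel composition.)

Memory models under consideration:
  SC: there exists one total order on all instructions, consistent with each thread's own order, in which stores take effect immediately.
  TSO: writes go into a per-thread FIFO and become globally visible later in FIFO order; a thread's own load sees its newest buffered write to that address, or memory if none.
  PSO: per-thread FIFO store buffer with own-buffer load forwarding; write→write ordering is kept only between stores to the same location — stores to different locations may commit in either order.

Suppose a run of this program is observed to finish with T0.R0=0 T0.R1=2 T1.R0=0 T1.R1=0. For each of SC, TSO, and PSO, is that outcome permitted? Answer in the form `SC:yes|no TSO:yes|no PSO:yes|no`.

SC:no TSO:yes PSO:yes

outcome vector order: (T0.R0,T0.R1,T1.R0,T1.R1)
SC (7): 0002; 0022; 0202; 0222; 2200; 2202; 2222
TSO (9): 0000; 0002; 0022; 0200; 0202; 0222; 2200; 2202; 2222
PSO (9): 0000; 0002; 0022; 0200; 0202; 0222; 2200; 2202; 2222
target 0200 ∈ {TSO,PSO}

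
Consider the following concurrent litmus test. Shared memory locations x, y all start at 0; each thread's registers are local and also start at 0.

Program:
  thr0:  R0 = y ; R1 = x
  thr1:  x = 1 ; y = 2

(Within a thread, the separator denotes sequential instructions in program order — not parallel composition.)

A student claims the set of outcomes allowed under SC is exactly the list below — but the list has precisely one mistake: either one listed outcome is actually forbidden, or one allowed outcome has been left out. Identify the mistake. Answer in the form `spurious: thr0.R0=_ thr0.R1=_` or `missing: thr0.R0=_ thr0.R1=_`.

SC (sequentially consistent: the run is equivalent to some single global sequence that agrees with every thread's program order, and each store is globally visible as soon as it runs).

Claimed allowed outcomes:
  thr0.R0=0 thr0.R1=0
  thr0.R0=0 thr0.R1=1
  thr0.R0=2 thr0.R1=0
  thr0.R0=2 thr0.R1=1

outcome vector order: (thr0.R0,thr0.R1)
[SC] allowed = {0/0, 0/1, 2/1}
claimed∖SC = {2/0}

spurious: thr0.R0=2 thr0.R1=0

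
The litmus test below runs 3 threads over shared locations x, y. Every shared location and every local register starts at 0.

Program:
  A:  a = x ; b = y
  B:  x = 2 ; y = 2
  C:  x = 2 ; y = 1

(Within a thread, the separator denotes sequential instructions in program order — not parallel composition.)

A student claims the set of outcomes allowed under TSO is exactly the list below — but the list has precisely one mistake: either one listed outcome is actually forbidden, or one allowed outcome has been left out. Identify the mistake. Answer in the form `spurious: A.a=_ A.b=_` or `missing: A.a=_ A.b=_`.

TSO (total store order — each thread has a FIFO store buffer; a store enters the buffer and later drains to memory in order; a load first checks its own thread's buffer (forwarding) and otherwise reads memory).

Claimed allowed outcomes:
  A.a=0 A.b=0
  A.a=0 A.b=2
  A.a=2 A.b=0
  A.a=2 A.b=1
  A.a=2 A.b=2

outcome vector order: (A.a,A.b)
under TSO → 00, 01, 02, 20, 21, 22
TSO∖claimed = {01}

missing: A.a=0 A.b=1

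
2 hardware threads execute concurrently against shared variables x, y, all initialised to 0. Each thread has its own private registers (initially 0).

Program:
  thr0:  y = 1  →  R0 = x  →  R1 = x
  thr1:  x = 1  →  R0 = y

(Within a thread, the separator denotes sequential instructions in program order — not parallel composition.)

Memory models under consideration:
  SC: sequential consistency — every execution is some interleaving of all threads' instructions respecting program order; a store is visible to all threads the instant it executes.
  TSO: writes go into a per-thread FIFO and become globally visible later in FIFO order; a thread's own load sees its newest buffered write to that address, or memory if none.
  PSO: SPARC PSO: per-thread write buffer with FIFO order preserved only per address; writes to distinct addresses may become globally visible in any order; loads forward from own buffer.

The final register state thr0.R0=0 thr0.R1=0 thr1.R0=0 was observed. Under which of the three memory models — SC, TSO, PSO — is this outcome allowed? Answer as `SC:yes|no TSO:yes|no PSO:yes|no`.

outcome vector order: (thr0.R0,thr0.R1,thr1.R0)
under SC → (0,0,1) (0,1,1) (1,1,0) (1,1,1)
under TSO → (0,0,0) (0,0,1) (0,1,0) (0,1,1) (1,1,0) (1,1,1)
under PSO → (0,0,0) (0,0,1) (0,1,0) (0,1,1) (1,1,0) (1,1,1)
target (0,0,0) ∈ {TSO,PSO}

SC:no TSO:yes PSO:yes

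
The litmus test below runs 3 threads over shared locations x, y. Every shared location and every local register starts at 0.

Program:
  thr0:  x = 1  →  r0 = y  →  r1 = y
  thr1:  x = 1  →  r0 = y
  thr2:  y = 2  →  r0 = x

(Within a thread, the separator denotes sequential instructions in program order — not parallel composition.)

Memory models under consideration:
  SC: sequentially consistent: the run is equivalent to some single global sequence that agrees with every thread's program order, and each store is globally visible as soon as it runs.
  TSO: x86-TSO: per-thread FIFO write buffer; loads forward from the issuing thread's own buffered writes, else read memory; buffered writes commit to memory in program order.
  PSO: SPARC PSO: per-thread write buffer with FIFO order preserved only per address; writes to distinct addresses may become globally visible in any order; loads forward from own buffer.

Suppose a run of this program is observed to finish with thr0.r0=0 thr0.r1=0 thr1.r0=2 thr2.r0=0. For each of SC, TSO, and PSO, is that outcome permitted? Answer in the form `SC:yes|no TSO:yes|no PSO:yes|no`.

outcome vector order: (thr0.r0,thr0.r1,thr1.r0,thr2.r0)
under SC → (0,0,0,1); (0,0,2,1); (0,2,0,1); (0,2,2,1); (2,2,0,1); (2,2,2,0); (2,2,2,1)
under TSO → (0,0,0,0); (0,0,0,1); (0,0,2,0); (0,0,2,1); (0,2,0,0); (0,2,0,1); (0,2,2,0); (0,2,2,1); (2,2,0,0); (2,2,0,1); (2,2,2,0); (2,2,2,1)
under PSO → (0,0,0,0); (0,0,0,1); (0,0,2,0); (0,0,2,1); (0,2,0,0); (0,2,0,1); (0,2,2,0); (0,2,2,1); (2,2,0,0); (2,2,0,1); (2,2,2,0); (2,2,2,1)
target (0,0,2,0) ∈ {TSO,PSO}

SC:no TSO:yes PSO:yes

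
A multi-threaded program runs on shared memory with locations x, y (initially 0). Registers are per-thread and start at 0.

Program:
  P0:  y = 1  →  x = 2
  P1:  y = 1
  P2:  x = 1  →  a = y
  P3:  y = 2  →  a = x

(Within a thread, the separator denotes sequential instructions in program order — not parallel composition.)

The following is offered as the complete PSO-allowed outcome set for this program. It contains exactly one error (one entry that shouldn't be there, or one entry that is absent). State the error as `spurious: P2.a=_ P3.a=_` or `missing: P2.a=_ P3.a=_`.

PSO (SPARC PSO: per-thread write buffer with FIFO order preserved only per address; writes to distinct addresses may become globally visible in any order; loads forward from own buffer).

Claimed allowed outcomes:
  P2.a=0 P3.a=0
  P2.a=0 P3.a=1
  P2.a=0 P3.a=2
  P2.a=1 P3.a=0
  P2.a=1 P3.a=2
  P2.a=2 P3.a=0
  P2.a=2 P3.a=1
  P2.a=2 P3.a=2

outcome vector order: (P2.a,P3.a)
PSO (9): 00 01 02 10 11 12 20 21 22
PSO∖claimed = {11}

missing: P2.a=1 P3.a=1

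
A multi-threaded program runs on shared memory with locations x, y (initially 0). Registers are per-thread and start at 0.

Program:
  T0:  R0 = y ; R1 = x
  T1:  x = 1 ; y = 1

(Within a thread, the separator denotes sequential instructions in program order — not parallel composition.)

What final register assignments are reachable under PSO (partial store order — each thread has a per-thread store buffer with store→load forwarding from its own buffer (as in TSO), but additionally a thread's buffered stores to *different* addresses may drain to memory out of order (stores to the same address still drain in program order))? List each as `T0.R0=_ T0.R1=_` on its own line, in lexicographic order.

T0.R0=0 T0.R1=0
T0.R0=0 T0.R1=1
T0.R0=1 T0.R1=0
T0.R0=1 T0.R1=1

outcome vector order: (T0.R0,T0.R1)
|PSO outcomes| = 4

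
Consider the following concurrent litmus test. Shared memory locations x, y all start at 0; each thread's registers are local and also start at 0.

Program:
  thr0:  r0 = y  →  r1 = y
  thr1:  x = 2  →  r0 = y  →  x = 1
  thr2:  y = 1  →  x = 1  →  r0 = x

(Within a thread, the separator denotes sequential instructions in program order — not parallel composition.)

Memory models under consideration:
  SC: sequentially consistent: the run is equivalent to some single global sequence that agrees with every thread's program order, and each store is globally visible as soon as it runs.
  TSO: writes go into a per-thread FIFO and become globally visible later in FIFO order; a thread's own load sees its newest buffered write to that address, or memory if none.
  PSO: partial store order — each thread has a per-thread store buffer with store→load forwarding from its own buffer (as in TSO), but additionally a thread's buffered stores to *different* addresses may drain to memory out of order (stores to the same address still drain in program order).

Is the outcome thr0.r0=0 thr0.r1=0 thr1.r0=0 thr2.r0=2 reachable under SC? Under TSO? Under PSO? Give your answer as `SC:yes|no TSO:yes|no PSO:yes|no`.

SC:no TSO:yes PSO:yes

outcome vector order: (thr0.r0,thr0.r1,thr1.r0,thr2.r0)
SC (9): 0001, 0011, 0012, 0101, 0111, 0112, 1101, 1111, 1112
TSO (12): 0001, 0002, 0011, 0012, 0101, 0102, 0111, 0112, 1101, 1102, 1111, 1112
PSO (12): 0001, 0002, 0011, 0012, 0101, 0102, 0111, 0112, 1101, 1102, 1111, 1112
target 0002 ∈ {TSO,PSO}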